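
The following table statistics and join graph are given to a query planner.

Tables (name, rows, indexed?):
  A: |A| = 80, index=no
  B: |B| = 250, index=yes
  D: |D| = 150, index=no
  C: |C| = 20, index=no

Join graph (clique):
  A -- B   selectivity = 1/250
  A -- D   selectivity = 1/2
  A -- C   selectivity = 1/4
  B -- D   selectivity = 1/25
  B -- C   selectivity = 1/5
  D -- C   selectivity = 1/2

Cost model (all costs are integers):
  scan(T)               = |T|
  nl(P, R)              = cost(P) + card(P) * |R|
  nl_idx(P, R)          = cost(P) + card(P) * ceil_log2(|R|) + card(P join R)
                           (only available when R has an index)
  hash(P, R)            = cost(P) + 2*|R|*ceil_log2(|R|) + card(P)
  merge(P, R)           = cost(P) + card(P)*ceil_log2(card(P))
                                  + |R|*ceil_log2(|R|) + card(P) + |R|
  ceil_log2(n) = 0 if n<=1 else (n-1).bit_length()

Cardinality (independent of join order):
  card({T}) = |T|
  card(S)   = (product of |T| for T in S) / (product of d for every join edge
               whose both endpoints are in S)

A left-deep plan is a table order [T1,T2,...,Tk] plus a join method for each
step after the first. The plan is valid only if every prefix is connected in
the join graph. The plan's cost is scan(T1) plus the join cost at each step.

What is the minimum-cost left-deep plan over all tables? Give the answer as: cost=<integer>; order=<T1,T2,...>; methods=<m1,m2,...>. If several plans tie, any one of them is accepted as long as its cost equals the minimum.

cost=3070; order=A,B,C,D; methods=nl_idx,hash,merge

Selinger DP (subsets sized 1..n):
  {A}: scan cost=80, card=80
  {B}: scan cost=250, card=250
  {D}: scan cost=150, card=150
  {C}: scan cost=20, card=20
  {AB}: card=80; try (B,nl_idx)→800, (A,hash)→1620, (B,merge)→2970, (A,merge)→3140, (B,hash)→4160, (B,nl)→20080 …(+1); best=800 via (B,nl_idx)
  {AD}: card=6000; try (A,hash)→1420, (D,merge)→2070, (A,merge)→2140, (D,hash)→2560, (D,nl)→12080, (A,nl)→12150; best=1420 via (A,hash)
  {AC}: card=400; try (C,hash)→360, (A,merge)→780, (C,merge)→840, (A,hash)→1160, (A,nl)→1620, (C,nl)→1680; best=360 via (C,hash)
  {BD}: card=1500; try (B,nl_idx)→2850, (D,hash)→2900, (B,merge)→3750, (D,merge)→3850, (B,hash)→4300, (B,nl)→37650 …(+1); best=2850 via (B,nl_idx)
  {BC}: card=1000; try (C,hash)→700, (B,nl_idx)→1180, (B,merge)→2390, (C,merge)→2620, (B,hash)→4040, (B,nl)→5020 …(+1); best=700 via (C,hash)
  {CD}: card=1500; try (C,hash)→500, (D,merge)→1490, (C,merge)→1620, (D,hash)→2440, (D,nl)→3020, (C,nl)→3150; best=500 via (C,hash)
  {ABD}: card=240; try (D,merge)→2790, (D,hash)→3280, (A,hash)→5470, (B,hash)→11420, (D,nl)→12800, (A,merge)→21490 …(+4); best=2790 via (D,merge)
  {ABC}: card=80; try (C,hash)→1080, (C,merge)→1560, (C,nl)→2400, (A,hash)→2820, (B,nl_idx)→3640, (B,hash)→4760 …(+4); best=1080 via (C,hash)
  {ACD}: card=15000; try (A,hash)→3120, (D,hash)→3160, (D,merge)→5710, (C,hash)→7620, (A,merge)→19140, (D,nl)→60360 …(+3); best=3120 via (A,hash)
  {BCD}: card=3000; try (D,hash)→4100, (C,hash)→4550, (B,hash)→6000, (D,merge)→13050, (B,nl_idx)→15500, (B,merge)→20750 …(+4); best=4100 via (D,hash)
  {ABCD}: card=120; try (D,merge)→3070, (C,hash)→3230, (D,hash)→3560, (C,merge)→5070, (C,nl)→7590, (A,hash)→8220 …(+7); best=3070 via (D,merge)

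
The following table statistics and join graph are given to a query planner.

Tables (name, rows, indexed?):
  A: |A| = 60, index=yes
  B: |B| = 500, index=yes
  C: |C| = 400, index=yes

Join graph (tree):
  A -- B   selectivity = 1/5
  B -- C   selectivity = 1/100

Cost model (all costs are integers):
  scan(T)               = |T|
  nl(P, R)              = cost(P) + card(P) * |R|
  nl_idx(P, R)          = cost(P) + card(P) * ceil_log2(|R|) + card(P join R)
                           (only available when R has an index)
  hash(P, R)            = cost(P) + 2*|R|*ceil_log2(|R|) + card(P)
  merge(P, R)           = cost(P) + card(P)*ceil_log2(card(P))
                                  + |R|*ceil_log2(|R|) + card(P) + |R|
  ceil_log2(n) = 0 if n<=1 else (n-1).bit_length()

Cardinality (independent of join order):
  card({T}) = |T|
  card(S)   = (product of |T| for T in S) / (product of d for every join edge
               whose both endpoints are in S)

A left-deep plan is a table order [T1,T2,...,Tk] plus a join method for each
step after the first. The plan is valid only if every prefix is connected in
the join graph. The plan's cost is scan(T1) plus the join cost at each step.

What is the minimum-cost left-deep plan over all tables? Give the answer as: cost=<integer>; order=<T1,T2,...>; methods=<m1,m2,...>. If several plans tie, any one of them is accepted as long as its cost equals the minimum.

Selinger DP (subsets sized 1..n):
  {A}: scan cost=60, card=60
  {B}: scan cost=500, card=500
  {C}: scan cost=400, card=400
  {AB}: card=6000; try (A,hash)→1720, (B,merge)→5480, (A,merge)→5920, (B,nl_idx)→6600, (B,hash)→9120, (A,nl_idx)→9500 …(+2); best=1720 via (A,hash)
  {BC}: card=2000; try (B,nl_idx)→6000, (C,nl_idx)→7000, (C,hash)→8200, (B,merge)→9400, (C,merge)→9500, (B,hash)→9800 …(+2); best=6000 via (B,nl_idx)
  {ABC}: card=24000; try (A,hash)→8720, (C,hash)→14920, (A,merge)→30420, (A,nl_idx)→42000, (C,nl_idx)→79720, (C,merge)→89720 …(+2); best=8720 via (A,hash)

cost=8720; order=C,B,A; methods=nl_idx,hash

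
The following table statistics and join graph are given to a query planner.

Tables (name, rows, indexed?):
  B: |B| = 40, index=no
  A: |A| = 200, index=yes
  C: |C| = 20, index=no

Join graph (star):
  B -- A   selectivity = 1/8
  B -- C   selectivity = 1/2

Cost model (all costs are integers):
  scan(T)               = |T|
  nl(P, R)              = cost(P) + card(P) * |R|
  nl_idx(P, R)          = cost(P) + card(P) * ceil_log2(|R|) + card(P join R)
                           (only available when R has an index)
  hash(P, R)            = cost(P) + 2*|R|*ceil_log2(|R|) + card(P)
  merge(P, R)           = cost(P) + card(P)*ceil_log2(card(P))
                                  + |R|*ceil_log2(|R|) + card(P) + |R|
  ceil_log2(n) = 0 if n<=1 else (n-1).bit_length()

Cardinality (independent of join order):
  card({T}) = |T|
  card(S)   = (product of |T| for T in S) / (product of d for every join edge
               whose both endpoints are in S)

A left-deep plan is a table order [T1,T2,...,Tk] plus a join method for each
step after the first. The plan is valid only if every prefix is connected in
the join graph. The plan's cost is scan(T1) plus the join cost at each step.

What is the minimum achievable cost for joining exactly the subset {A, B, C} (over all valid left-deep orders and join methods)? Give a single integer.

2080

Selinger DP over subsets of {A,B,C}:
  {B}: scan cost=40, card=40
  {A}: scan cost=200, card=200
  {C}: scan cost=20, card=20
  {AB}: card=1000; try (B,hash)→880, (A,nl_idx)→1360, (A,merge)→2120, (B,merge)→2280, (A,hash)→3280, (A,nl)→8040 …(+1); best=880 via (B,hash)
  {BC}: card=400; try (C,hash)→280, (B,merge)→420, (C,merge)→440, (B,hash)→520, (B,nl)→820, (C,nl)→840; best=280 via (C,hash)
  {ABC}: card=10000; try (C,hash)→2080, (A,hash)→3880, (A,merge)→6080, (C,merge)→12000, (A,nl_idx)→13480, (C,nl)→20880 …(+1); best=2080 via (C,hash)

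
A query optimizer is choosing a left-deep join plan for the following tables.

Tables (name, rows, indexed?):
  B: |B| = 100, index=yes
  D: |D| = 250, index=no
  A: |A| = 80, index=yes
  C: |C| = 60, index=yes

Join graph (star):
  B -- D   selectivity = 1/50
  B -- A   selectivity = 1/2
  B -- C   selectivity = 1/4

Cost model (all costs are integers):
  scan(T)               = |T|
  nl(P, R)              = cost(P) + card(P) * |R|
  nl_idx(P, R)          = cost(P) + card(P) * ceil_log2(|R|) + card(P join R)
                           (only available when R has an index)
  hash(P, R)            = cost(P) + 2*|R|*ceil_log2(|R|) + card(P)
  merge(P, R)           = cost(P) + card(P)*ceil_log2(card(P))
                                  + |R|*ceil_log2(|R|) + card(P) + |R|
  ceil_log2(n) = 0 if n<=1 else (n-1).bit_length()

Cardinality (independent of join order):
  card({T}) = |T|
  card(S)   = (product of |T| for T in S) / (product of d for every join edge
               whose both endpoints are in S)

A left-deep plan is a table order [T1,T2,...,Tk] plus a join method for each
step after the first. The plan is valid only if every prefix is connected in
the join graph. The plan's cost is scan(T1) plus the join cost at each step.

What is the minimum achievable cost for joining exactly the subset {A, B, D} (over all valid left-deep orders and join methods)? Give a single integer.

3520

Selinger DP over subsets of {A,B,D}:
  {B}: scan cost=100, card=100
  {D}: scan cost=250, card=250
  {A}: scan cost=80, card=80
  {BD}: card=500; try (B,hash)→1900, (B,nl_idx)→2500, (D,merge)→3150, (B,merge)→3300, (D,hash)→4200, (D,nl)→25100 …(+1); best=1900 via (B,hash)
  {AB}: card=4000; try (A,hash)→1320, (B,merge)→1520, (A,merge)→1540, (B,hash)→1560, (B,nl_idx)→4640, (A,nl_idx)→4800 …(+2); best=1320 via (A,hash)
  {ABD}: card=20000; try (A,hash)→3520, (A,merge)→7540, (D,hash)→9320, (A,nl_idx)→25400, (A,nl)→41900, (D,merge)→55570 …(+1); best=3520 via (A,hash)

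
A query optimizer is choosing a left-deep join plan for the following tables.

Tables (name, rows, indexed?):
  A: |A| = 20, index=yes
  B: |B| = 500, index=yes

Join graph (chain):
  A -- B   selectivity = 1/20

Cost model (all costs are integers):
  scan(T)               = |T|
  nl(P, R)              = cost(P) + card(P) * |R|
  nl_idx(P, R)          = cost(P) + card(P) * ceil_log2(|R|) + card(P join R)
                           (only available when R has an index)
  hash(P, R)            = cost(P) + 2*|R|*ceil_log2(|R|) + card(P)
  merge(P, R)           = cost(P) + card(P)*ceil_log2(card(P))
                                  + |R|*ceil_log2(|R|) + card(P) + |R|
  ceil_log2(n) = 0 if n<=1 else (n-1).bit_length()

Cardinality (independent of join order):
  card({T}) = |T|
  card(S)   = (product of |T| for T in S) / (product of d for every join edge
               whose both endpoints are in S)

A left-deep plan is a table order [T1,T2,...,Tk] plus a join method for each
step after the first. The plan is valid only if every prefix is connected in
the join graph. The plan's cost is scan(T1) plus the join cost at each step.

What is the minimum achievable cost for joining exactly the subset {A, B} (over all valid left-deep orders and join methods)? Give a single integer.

Selinger DP over subsets of {A,B}:
  {A}: scan cost=20, card=20
  {B}: scan cost=500, card=500
  {AB}: card=500; try (B,nl_idx)→700, (A,hash)→1200, (A,nl_idx)→3500, (B,merge)→5140, (A,merge)→5620, (B,hash)→9040 …(+2); best=700 via (B,nl_idx)

700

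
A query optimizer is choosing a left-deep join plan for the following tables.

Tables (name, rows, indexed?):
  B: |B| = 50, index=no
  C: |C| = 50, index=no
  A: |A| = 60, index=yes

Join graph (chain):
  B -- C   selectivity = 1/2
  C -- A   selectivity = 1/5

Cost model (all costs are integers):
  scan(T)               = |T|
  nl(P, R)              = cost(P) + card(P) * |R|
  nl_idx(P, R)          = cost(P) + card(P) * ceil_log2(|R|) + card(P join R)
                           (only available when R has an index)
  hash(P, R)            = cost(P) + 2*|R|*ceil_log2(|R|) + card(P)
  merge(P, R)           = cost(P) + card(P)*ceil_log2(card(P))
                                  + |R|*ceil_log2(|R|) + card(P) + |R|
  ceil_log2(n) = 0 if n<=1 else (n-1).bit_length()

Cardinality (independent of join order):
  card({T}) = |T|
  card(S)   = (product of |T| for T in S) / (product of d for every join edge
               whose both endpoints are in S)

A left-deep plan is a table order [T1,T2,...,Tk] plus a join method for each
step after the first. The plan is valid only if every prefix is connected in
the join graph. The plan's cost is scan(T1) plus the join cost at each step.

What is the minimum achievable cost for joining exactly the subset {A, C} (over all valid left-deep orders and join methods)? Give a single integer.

720

Selinger DP over subsets of {A,C}:
  {C}: scan cost=50, card=50
  {A}: scan cost=60, card=60
  {AC}: card=600; try (C,hash)→720, (A,hash)→820, (A,merge)→820, (C,merge)→830, (A,nl_idx)→950, (A,nl)→3050 …(+1); best=720 via (C,hash)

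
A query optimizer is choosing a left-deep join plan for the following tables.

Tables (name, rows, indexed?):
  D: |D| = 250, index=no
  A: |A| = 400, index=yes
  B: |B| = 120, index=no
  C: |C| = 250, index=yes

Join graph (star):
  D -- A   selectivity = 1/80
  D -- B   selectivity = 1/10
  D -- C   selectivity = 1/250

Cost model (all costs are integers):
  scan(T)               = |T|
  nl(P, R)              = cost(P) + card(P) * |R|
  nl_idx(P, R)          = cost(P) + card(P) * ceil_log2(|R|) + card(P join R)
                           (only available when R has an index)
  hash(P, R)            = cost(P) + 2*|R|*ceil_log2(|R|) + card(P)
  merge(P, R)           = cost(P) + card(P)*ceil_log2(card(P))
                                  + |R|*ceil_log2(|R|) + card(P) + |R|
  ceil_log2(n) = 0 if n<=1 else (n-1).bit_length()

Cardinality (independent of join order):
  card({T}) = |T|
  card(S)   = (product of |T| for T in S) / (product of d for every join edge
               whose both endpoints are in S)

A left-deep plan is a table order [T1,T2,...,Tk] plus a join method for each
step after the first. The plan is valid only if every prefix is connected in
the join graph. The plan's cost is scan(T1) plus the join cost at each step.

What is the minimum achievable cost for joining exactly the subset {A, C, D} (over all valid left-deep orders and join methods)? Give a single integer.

6000

Selinger DP over subsets of {A,C,D}:
  {D}: scan cost=250, card=250
  {A}: scan cost=400, card=400
  {C}: scan cost=250, card=250
  {AD}: card=1250; try (A,nl_idx)→3750, (D,hash)→4800, (A,merge)→6500, (D,merge)→6650, (A,hash)→7700, (A,nl)→100250 …(+1); best=3750 via (A,nl_idx)
  {CD}: card=250; try (C,nl_idx)→2500, (D,hash)→4500, (C,hash)→4500, (D,merge)→4750, (C,merge)→4750, (D,nl)→62750 …(+1); best=2500 via (C,nl_idx)
  {ACD}: card=1250; try (A,nl_idx)→6000, (A,merge)→8750, (C,hash)→9000, (A,hash)→9950, (C,nl_idx)→15000, (C,merge)→21000 …(+2); best=6000 via (A,nl_idx)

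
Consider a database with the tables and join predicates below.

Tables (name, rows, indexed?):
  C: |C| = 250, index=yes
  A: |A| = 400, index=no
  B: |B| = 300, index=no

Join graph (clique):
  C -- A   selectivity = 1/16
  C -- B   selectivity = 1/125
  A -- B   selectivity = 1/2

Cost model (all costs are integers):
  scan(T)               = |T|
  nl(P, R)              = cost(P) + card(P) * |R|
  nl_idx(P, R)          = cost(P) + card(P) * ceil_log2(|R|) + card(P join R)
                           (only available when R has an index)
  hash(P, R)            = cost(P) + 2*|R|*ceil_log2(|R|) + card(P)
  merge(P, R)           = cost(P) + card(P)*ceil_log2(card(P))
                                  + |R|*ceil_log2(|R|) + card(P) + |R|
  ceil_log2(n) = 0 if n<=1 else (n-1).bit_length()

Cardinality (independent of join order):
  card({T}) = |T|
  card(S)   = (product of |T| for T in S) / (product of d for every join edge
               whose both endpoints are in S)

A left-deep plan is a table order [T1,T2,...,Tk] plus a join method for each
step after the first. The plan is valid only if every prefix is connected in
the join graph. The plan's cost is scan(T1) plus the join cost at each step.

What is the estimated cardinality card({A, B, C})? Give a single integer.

7500

Tables in S: A(400), B(300), C(250)
Edges inside S: C-A(d=16), C-B(d=125), A-B(d=2)
numerator = 400 * 300 * 250 = 30000000
denominator = 16 * 125 * 2 = 4000
card(S) = 30000000 / 4000 = 7500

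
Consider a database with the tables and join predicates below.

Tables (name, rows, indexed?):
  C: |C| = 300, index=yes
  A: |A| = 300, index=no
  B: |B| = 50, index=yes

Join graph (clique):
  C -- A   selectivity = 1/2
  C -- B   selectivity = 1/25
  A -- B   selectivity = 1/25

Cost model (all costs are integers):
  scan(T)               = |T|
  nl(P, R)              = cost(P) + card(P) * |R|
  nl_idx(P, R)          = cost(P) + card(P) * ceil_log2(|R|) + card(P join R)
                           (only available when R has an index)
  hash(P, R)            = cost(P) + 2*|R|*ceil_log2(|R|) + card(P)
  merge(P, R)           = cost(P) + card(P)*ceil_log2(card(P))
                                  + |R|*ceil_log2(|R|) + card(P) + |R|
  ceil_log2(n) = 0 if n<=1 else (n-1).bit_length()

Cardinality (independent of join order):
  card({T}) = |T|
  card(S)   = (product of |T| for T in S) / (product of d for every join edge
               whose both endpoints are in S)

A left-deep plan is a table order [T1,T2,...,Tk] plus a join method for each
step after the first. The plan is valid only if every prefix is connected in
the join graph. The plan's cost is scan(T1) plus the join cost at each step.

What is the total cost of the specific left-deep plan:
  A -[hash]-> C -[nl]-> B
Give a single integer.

2256000

step 1: scan A: cost=300, card=300
step 2: join C via hash
    card(P join C) = 300*300/(2) = 45000
    cost = 300 + 2*300*9 + 300 = 6000
step 3: join B via nl
    card(P join B) = 45000*50/(25*25) = 3600
    cost = 6000 + 45000*50 = 2256000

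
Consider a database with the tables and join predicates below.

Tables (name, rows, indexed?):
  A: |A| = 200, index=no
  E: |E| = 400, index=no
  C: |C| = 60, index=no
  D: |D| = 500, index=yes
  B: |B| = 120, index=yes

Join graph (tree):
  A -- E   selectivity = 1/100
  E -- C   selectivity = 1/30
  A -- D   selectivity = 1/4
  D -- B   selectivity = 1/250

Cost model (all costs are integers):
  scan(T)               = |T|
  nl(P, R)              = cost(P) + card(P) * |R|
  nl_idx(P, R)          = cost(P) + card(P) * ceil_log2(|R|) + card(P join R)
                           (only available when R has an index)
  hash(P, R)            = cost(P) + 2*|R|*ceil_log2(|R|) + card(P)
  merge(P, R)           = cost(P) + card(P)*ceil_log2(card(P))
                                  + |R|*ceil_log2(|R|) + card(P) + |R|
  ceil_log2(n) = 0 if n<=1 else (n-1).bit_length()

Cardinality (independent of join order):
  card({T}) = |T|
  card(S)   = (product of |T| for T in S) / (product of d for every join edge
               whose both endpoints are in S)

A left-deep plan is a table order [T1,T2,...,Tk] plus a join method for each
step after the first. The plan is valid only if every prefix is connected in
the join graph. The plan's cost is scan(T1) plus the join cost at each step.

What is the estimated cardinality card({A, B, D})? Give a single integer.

Tables in S: A(200), B(120), D(500)
Edges inside S: A-D(d=4), D-B(d=250)
numerator = 200 * 120 * 500 = 12000000
denominator = 4 * 250 = 1000
card(S) = 12000000 / 1000 = 12000

12000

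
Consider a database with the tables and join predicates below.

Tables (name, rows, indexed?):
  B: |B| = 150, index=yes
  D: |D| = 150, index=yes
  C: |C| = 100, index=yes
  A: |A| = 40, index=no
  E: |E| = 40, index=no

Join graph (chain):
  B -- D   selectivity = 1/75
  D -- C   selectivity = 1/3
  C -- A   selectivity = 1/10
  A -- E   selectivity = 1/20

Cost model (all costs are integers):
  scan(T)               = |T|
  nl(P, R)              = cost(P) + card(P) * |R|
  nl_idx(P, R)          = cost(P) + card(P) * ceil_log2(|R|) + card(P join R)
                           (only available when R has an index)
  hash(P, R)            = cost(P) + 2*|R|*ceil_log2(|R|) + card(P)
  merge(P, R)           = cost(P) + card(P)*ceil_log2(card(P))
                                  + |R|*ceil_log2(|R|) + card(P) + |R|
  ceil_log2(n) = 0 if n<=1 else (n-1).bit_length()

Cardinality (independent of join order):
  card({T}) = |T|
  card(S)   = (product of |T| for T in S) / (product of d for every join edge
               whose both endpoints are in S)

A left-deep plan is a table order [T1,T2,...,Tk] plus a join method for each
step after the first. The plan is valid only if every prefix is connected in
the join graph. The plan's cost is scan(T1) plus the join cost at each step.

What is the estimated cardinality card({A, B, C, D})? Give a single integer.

Tables in S: A(40), B(150), C(100), D(150)
Edges inside S: B-D(d=75), D-C(d=3), C-A(d=10)
numerator = 40 * 150 * 100 * 150 = 90000000
denominator = 75 * 3 * 10 = 2250
card(S) = 90000000 / 2250 = 40000

40000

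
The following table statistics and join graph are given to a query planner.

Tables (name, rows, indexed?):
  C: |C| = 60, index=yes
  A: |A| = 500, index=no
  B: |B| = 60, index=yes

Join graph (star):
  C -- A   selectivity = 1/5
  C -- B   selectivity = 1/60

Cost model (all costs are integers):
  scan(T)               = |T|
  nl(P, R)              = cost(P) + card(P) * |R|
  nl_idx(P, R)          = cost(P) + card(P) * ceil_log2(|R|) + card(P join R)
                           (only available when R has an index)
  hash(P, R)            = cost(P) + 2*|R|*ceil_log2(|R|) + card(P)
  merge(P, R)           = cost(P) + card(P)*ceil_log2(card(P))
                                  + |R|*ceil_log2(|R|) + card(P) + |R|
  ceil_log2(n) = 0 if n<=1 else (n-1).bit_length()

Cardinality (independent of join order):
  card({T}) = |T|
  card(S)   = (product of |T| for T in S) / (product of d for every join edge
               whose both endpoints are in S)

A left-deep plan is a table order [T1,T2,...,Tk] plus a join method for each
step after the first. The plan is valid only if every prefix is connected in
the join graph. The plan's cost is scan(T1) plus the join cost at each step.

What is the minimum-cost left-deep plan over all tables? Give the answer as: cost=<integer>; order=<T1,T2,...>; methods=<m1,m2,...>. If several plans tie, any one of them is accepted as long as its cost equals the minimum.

Selinger DP (subsets sized 1..n):
  {C}: scan cost=60, card=60
  {A}: scan cost=500, card=500
  {B}: scan cost=60, card=60
  {AC}: card=6000; try (C,hash)→1720, (A,merge)→5480, (C,merge)→5920, (A,hash)→9120, (C,nl_idx)→9500, (A,nl)→30060 …(+1); best=1720 via (C,hash)
  {BC}: card=60; try (C,nl_idx)→480, (B,nl_idx)→480, (C,hash)→840, (B,hash)→840, (C,merge)→900, (B,merge)→900 …(+2); best=480 via (C,nl_idx)
  {ABC}: card=6000; try (A,merge)→5900, (B,hash)→8440, (A,hash)→9540, (A,nl)→30480, (B,nl_idx)→43720, (B,merge)→86140 …(+1); best=5900 via (A,merge)

cost=5900; order=B,C,A; methods=nl_idx,merge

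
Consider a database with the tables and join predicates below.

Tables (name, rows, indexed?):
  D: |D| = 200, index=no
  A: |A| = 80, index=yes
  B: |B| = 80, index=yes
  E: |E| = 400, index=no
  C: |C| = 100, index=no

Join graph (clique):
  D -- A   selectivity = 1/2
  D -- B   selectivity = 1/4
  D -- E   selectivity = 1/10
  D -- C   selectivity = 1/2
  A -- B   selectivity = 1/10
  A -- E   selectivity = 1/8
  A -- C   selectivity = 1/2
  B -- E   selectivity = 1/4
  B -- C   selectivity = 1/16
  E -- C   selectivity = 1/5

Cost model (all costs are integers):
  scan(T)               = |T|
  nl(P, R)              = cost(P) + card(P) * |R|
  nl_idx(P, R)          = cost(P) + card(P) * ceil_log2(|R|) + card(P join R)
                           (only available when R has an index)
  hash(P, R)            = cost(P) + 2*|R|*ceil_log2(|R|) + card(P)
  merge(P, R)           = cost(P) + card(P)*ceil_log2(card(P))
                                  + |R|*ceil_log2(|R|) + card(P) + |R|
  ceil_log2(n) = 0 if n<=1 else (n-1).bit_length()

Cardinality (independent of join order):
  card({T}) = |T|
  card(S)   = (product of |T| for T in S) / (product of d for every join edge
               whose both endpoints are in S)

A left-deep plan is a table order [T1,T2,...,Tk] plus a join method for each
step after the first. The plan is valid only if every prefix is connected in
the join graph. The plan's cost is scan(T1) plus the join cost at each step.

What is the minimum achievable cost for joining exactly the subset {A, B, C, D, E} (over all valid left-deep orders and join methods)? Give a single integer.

Selinger DP over subsets of {A,B,C,D,E}:
  {D}: scan cost=200, card=200
  {A}: scan cost=80, card=80
  {B}: scan cost=80, card=80
  {E}: scan cost=400, card=400
  {C}: scan cost=100, card=100
  {AD}: card=8000; try (A,hash)→1520, (D,merge)→2520, (A,merge)→2640, (D,hash)→3360, (A,nl_idx)→9600, (D,nl)→16080 …(+1); best=1520 via (A,hash)
  {BD}: card=4000; try (B,hash)→1520, (D,merge)→2520, (B,merge)→2640, (D,hash)→3360, (B,nl_idx)→5600, (D,nl)→16080 …(+1); best=1520 via (B,hash)
  {DE}: card=8000; try (D,hash)→4000, (E,merge)→6000, (D,merge)→6200, (E,hash)→7600, (E,nl)→80200, (D,nl)→80400; best=4000 via (D,hash)
  {CD}: card=10000; try (C,hash)→1800, (D,merge)→2700, (C,merge)→2800, (D,hash)→3400, (D,nl)→20100, (C,nl)→20200; best=1800 via (C,hash)
  {AB}: card=640; try (B,hash)→1280, (B,nl_idx)→1280, (A,hash)→1280, (A,nl_idx)→1280, (B,merge)→1360, (A,merge)→1360 …(+2); best=1280 via (B,hash)
  {AE}: card=4000; try (A,hash)→1920, (E,merge)→4720, (A,merge)→5040, (A,nl_idx)→7200, (E,hash)→7360, (E,nl)→32080 …(+1); best=1920 via (A,hash)
  {AC}: card=4000; try (A,hash)→1320, (C,merge)→1520, (A,merge)→1540, (C,hash)→1560, (A,nl_idx)→4800, (C,nl)→8080 …(+1); best=1320 via (A,hash)
  {BE}: card=8000; try (B,hash)→1920, (E,merge)→4720, (B,merge)→5040, (E,hash)→7360, (B,nl_idx)→11200, (E,nl)→32080 …(+1); best=1920 via (B,hash)
  {BC}: card=500; try (B,nl_idx)→1300, (B,hash)→1320, (C,merge)→1520, (B,merge)→1540, (C,hash)→1560, (C,nl)→8080 …(+1); best=1300 via (B,nl_idx)
  {CE}: card=8000; try (C,hash)→2200, (E,merge)→4900, (C,merge)→5200, (E,hash)→7400, (E,nl)→40100, (C,nl)→40400; best=2200 via (C,hash)
  {ABD}: card=16000; try (D,hash)→5120, (A,hash)→6640, (D,merge)→10120, (B,hash)→10640, (A,nl_idx)→45520, (A,merge)→54160 …(+5); best=5120 via (D,hash)
  {ADE}: card=40000; try (D,hash)→9120, (A,hash)→13120, (E,hash)→16720, (D,merge)→55720, (A,nl_idx)→100000, (A,merge)→116640 …(+4); best=9120 via (D,hash)
  {ACD}: card=200000; try (D,hash)→8520, (C,hash)→10920, (A,hash)→12920, (D,merge)→55120, (C,merge)→114320, (A,merge)→152440 …(+4); best=8520 via (D,hash)
  {BDE}: card=40000; try (E,hash)→12720, (D,hash)→13120, (B,hash)→13120, (E,merge)→57520, (B,nl_idx)→100000, (D,merge)→115720 …(+4); best=12720 via (E,hash)
  {BCD}: card=12500; try (D,hash)→5000, (C,hash)→6920, (D,merge)→8100, (B,hash)→12920, (C,merge)→54320, (B,nl_idx)→84300 …(+4); best=5000 via (D,hash)
  {CDE}: card=80000; try (D,hash)→13400, (C,hash)→13400, (E,hash)→19000, (D,merge)→116000, (C,merge)→116800, (E,merge)→155800 …(+3); best=13400 via (D,hash)
  {ABE}: card=8000; try (B,hash)→7040, (E,hash)→9120, (A,hash)→11040, (E,merge)→12320, (B,nl_idx)→37920, (B,merge)→54560 …(+5); best=7040 via (B,hash)
  {ABC}: card=2000; try (A,hash)→2920, (C,hash)→3320, (B,hash)→6440, (A,nl_idx)→6800, (A,merge)→6940, (C,merge)→9120 …(+5); best=2920 via (A,hash)
  {ACE}: card=40000; try (C,hash)→7320, (A,hash)→11320, (E,hash)→12520, (C,merge)→54720, (E,merge)→57320, (A,nl_idx)→98200 …(+4); best=7320 via (C,hash)
  {BCE}: card=10000; try (E,hash)→9000, (E,merge)→10300, (C,hash)→11320, (B,hash)→11320, (B,nl_idx)→68200, (C,merge)→114720 …(+4); best=9000 via (E,hash)
  {ABDE}: card=20000; try (D,hash)→18240, (E,hash)→28320, (B,hash)→50240, (A,hash)→53840, (D,merge)→120840, (E,merge)→249120 …(+8); best=18240 via (D,hash)
  {ABCD}: card=25000; try (D,hash)→8120, (A,hash)→18620, (C,hash)→22520, (D,merge)→28720, (A,nl_idx)→117500, (A,merge)→193140 …(+8); best=8120 via (D,hash)
  {ACDE}: card=200000; try (D,hash)→50520, (C,hash)→50520, (A,hash)→94520, (E,hash)→215720, (D,merge)→689120, (C,merge)→689920 …(+7); best=50520 via (D,hash)
  {BCDE}: card=25000; try (D,hash)→22200, (E,hash)→24700, (C,hash)→54120, (B,hash)→94520, (D,merge)→160800, (E,merge)→196500 …(+7); best=22200 via (D,hash)
  {ABCE}: card=5000; try (E,hash)→12120, (C,hash)→16440, (A,hash)→20120, (E,merge)→30920, (B,hash)→48440, (A,nl_idx)→84000 …(+8); best=12120 via (E,hash)
  {ABCDE}: card=6250; try (D,hash)→20320, (C,hash)→39640, (E,hash)→40320, (A,hash)→48320, (D,merge)→83920, (A,nl_idx)→203450 …(+11); best=20320 via (D,hash)

20320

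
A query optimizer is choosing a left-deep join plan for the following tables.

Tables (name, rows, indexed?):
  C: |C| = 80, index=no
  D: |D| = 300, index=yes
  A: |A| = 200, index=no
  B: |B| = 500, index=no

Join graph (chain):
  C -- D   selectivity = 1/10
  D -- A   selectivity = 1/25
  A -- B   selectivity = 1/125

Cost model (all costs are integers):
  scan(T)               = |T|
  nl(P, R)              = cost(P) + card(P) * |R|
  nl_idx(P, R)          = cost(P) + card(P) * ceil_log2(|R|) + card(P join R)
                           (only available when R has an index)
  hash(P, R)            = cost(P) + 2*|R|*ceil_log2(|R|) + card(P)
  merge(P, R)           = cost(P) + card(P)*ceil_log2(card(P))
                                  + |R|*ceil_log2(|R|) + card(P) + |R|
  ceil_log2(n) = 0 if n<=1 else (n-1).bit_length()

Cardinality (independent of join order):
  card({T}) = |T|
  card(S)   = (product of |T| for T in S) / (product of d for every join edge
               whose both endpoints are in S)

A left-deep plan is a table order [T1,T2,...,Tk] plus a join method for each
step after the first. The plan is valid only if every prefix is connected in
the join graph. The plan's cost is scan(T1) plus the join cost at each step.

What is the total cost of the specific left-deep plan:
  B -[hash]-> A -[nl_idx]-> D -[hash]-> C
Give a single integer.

31720

step 1: scan B: cost=500, card=500
step 2: join A via hash
    card(P join A) = 500*200/(125) = 800
    cost = 500 + 2*200*8 + 500 = 4200
step 3: join D via nl_idx
    card(P join D) = 800*300/(25) = 9600
    cost = 4200 + 800*9 + 9600 = 21000
step 4: join C via hash
    card(P join C) = 9600*80/(10) = 76800
    cost = 21000 + 2*80*7 + 9600 = 31720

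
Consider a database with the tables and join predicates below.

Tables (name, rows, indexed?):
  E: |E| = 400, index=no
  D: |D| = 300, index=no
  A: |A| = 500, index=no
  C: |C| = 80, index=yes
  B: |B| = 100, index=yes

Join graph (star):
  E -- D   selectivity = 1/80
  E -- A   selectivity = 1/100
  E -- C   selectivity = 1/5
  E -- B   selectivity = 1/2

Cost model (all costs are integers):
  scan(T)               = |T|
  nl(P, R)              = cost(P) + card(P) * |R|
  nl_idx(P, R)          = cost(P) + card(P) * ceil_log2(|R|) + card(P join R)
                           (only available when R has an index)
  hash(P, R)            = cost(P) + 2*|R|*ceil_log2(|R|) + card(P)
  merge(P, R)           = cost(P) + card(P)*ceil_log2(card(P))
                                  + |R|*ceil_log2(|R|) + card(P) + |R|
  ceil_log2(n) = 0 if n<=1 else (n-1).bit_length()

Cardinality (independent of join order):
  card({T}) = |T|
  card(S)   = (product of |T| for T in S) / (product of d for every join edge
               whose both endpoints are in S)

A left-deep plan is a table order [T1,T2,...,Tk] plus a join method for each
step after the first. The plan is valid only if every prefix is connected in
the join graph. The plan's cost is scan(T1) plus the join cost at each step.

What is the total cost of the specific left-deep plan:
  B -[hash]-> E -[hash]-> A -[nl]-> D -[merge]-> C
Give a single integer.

37537040

step 1: scan B: cost=100, card=100
step 2: join E via hash
    card(P join E) = 100*400/(2) = 20000
    cost = 100 + 2*400*9 + 100 = 7400
step 3: join A via hash
    card(P join A) = 20000*500/(100) = 100000
    cost = 7400 + 2*500*9 + 20000 = 36400
step 4: join D via nl
    card(P join D) = 100000*300/(80) = 375000
    cost = 36400 + 100000*300 = 30036400
step 5: join C via merge
    card(P join C) = 375000*80/(5) = 6000000
    cost = 30036400 + 375000*19 + 80*7 + 375000 + 80 = 37537040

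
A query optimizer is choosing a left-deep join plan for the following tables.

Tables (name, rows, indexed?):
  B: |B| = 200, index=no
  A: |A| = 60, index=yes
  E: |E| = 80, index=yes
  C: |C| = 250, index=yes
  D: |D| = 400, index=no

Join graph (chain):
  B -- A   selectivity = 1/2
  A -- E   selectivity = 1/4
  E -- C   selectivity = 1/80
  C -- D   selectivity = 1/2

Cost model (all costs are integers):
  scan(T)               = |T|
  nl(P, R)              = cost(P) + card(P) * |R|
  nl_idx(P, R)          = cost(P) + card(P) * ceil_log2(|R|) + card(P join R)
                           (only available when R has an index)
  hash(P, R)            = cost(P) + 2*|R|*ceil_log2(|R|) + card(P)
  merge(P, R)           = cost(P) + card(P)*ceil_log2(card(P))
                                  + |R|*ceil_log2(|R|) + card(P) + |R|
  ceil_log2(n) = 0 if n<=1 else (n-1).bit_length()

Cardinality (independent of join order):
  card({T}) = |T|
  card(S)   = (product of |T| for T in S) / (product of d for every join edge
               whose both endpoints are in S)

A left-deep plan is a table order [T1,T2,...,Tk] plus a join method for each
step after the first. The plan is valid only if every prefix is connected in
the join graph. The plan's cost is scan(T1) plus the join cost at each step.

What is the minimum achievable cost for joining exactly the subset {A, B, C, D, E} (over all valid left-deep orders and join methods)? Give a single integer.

Selinger DP over subsets of {A,B,C,D,E}:
  {B}: scan cost=200, card=200
  {A}: scan cost=60, card=60
  {E}: scan cost=80, card=80
  {C}: scan cost=250, card=250
  {D}: scan cost=400, card=400
  {AB}: card=6000; try (A,hash)→1120, (B,merge)→2280, (A,merge)→2420, (B,hash)→3320, (A,nl_idx)→7400, (B,nl)→12060 …(+1); best=1120 via (A,hash)
  {AE}: card=1200; try (A,hash)→880, (E,merge)→1120, (A,merge)→1140, (E,hash)→1240, (E,nl_idx)→1680, (A,nl_idx)→1760 …(+2); best=880 via (A,hash)
  {CE}: card=250; try (C,nl_idx)→970, (E,hash)→1620, (E,nl_idx)→2250, (C,merge)→2970, (E,merge)→3140, (C,hash)→4160 …(+2); best=970 via (C,nl_idx)
  {CD}: card=50000; try (C,hash)→4800, (D,merge)→6500, (C,merge)→6650, (D,hash)→7700, (C,nl_idx)→53600, (D,nl)→100250 …(+1); best=4800 via (C,hash)
  {ABE}: card=120000; try (B,hash)→5280, (E,hash)→8240, (B,merge)→17080, (E,merge)→85760, (E,nl_idx)→163120, (B,nl)→240880 …(+1); best=5280 via (B,hash)
  {ACE}: card=3750; try (A,hash)→1940, (A,merge)→3640, (C,hash)→6080, (A,nl_idx)→6220, (C,nl_idx)→14230, (A,nl)→15970 …(+2); best=1940 via (A,hash)
  {CDE}: card=50000; try (D,merge)→7220, (D,hash)→8420, (E,hash)→55920, (D,nl)→100970, (E,nl_idx)→404800, (E,merge)→855440 …(+1); best=7220 via (D,merge)
  {ABCE}: card=375000; try (B,hash)→8890, (B,merge)→52490, (C,hash)→129280, (B,nl)→751940, (C,nl_idx)→1340280, (C,merge)→2167530 …(+1); best=8890 via (B,hash)
  {ACDE}: card=750000; try (D,hash)→12890, (D,merge)→54690, (A,hash)→57940, (A,merge)→857640, (A,nl_idx)→1057220, (D,nl)→1501940 …(+1); best=12890 via (D,hash)
  {ABCDE}: card=75000000; try (D,hash)→391090, (B,hash)→766090, (D,merge)→7512890, (B,merge)→15764690, (D,nl)→150008890, (B,nl)→150012890; best=391090 via (D,hash)

391090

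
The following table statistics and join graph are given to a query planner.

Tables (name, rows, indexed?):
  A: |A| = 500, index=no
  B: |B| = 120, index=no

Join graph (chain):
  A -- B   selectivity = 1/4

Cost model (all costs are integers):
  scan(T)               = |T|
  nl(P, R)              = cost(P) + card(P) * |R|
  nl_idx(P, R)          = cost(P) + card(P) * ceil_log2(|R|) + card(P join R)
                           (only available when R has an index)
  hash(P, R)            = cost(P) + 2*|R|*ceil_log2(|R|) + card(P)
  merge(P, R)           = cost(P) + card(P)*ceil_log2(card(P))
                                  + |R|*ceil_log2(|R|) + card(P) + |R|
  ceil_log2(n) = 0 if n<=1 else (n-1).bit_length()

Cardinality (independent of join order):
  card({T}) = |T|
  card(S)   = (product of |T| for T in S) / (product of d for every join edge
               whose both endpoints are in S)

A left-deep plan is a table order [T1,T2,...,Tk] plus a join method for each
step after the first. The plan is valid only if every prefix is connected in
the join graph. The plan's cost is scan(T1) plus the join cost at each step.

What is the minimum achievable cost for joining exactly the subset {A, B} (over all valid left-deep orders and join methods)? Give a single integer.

Selinger DP over subsets of {A,B}:
  {A}: scan cost=500, card=500
  {B}: scan cost=120, card=120
  {AB}: card=15000; try (B,hash)→2680, (A,merge)→6080, (B,merge)→6460, (A,hash)→9240, (A,nl)→60120, (B,nl)→60500; best=2680 via (B,hash)

2680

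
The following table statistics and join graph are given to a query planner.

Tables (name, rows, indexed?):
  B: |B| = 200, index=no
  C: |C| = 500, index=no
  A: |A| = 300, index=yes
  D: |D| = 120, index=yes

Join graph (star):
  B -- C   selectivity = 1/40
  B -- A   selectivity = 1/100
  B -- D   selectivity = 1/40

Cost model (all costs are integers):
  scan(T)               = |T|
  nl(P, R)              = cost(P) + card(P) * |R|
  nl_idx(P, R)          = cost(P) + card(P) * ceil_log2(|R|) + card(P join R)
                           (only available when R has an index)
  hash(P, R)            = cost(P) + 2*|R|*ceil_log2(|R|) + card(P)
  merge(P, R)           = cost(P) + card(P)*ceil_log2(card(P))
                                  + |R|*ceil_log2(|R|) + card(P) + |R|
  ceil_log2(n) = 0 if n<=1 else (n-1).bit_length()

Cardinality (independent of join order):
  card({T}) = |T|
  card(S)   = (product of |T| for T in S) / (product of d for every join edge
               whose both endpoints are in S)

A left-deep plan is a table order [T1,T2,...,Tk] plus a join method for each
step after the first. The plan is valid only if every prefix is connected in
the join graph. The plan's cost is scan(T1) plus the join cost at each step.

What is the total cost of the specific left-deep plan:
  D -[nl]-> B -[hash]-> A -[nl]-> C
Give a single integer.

step 1: scan D: cost=120, card=120
step 2: join B via nl
    card(P join B) = 120*200/(40) = 600
    cost = 120 + 120*200 = 24120
step 3: join A via hash
    card(P join A) = 600*300/(100) = 1800
    cost = 24120 + 2*300*9 + 600 = 30120
step 4: join C via nl
    card(P join C) = 1800*500/(40) = 22500
    cost = 30120 + 1800*500 = 930120

930120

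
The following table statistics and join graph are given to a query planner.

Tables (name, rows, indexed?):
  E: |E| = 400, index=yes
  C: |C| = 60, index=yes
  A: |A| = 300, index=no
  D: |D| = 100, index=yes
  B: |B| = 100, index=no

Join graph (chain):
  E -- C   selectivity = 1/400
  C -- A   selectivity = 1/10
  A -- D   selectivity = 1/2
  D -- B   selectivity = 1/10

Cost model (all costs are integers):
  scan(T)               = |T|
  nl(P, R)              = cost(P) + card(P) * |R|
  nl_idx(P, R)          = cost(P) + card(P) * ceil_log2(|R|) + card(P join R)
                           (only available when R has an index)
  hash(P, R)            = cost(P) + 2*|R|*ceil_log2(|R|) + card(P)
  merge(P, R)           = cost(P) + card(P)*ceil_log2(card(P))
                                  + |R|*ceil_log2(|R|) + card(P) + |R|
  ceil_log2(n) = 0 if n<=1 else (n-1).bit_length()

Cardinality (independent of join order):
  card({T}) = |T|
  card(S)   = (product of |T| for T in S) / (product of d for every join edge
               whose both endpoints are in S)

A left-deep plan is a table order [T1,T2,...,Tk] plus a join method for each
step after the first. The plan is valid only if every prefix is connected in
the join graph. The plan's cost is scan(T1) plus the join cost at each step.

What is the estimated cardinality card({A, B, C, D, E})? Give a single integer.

Tables in S: A(300), B(100), C(60), D(100), E(400)
Edges inside S: E-C(d=400), C-A(d=10), A-D(d=2), D-B(d=10)
numerator = 300 * 100 * 60 * 100 * 400 = 72000000000
denominator = 400 * 10 * 2 * 10 = 80000
card(S) = 72000000000 / 80000 = 900000

900000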